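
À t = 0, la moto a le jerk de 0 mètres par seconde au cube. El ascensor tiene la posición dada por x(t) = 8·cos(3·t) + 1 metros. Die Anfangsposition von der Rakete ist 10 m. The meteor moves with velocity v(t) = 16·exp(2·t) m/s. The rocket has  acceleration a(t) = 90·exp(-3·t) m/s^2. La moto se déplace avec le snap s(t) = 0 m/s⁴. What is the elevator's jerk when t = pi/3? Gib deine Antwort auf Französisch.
Nous devons dériver notre équation de la position x(t) = 8·cos(3·t) + 1 3 fois. En dérivant la position, nous obtenons la vitesse: v(t) = -24·sin(3·t). En dérivant la vitesse, nous obtenons l'accélération: a(t) = -72·cos(3·t). La dérivée de l'accélération donne le jerk: j(t) = 216·sin(3·t). De l'équation du jerk j(t) = 216·sin(3·t), nous substituons t = pi/3 pour obtenir j = 0.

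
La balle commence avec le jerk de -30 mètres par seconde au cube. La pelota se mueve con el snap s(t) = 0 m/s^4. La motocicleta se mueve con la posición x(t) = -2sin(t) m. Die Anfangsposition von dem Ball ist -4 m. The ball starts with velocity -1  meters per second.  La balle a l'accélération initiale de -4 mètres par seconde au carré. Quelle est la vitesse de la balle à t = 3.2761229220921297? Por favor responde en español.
Debemos encontrar la antiderivada de nuestra ecuación del snap s(t) = 0 3 veces. La integral del snap es la sacudida. Usando j(0) = -30, obtenemos j(t) = -30. Integrando la sacudida y usando la condición inicial a(0) = -4, obtenemos a(t) = -30·t - 4. Integrando la aceleración y usando la condición inicial v(0) = -1, obtenemos v(t) = -15·t^2 - 4·t - 1. Usando v(t) = -15·t^2 - 4·t - 1 y sustituyendo t = 3.2761229220921297, encontramos v = -175.099212698231.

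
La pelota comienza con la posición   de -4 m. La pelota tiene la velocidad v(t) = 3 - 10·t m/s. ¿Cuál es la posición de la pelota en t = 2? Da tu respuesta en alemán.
Wir müssen die Stammfunktion unserer Gleichung für die Geschwindigkeit v(t) = 3 - 10·t 1-mal finden. Durch Integration von der Geschwindigkeit und Verwendung der Anfangsbedingung x(0) = -4, erhalten wir x(t) = -5·t^2 + 3·t - 4. Aus der Gleichung für die Position x(t) = -5·t^2 + 3·t - 4, setzen wir t = 2 ein und erhalten x = -18.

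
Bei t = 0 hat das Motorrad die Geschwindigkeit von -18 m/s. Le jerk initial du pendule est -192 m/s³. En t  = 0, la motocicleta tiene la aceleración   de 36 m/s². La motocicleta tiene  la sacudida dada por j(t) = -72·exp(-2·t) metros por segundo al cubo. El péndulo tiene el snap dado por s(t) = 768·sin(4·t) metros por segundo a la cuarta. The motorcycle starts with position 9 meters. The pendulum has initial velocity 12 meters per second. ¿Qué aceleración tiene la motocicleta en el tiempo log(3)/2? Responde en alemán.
Um dies zu lösen, müssen wir 1 Integral unserer Gleichung für den Ruck j(t) = -72·exp(-2·t) finden. Das Integral von dem Ruck ist die Beschleunigung. Mit a(0) = 36 erhalten wir a(t) = 36·exp(-2·t). Aus der Gleichung für die Beschleunigung a(t) = 36·exp(-2·t), setzen wir t = log(3)/2 ein und erhalten a = 12.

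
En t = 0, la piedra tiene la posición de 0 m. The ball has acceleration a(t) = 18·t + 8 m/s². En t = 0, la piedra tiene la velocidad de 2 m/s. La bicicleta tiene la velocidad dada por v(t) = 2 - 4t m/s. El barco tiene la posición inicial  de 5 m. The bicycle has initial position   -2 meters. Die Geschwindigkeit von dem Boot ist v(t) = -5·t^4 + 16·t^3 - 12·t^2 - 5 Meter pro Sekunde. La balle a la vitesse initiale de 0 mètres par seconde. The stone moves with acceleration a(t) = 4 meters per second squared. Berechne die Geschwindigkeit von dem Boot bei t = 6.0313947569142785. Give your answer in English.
We have velocity v(t) = -5·t^4 + 16·t^3 - 12·t^2 - 5. Substituting t = 6.0313947569142785: v(6.0313947569142785) = -3547.69172504559.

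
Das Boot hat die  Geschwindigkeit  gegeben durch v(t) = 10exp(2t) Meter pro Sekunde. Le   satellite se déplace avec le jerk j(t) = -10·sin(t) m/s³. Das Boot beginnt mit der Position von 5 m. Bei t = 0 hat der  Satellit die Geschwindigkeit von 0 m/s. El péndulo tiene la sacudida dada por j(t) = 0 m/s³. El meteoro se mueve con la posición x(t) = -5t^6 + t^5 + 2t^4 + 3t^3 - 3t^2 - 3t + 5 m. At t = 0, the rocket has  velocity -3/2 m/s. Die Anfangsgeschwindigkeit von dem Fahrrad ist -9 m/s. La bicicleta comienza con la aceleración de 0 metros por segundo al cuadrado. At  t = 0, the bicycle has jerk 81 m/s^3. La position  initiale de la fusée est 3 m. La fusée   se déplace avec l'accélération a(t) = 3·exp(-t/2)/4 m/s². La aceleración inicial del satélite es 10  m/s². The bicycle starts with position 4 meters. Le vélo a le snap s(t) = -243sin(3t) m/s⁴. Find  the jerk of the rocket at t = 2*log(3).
To solve this, we need to take 1 derivative of our acceleration equation a(t) = 3·exp(-t/2)/4. The derivative of acceleration gives jerk: j(t) = -3·exp(-t/2)/8. Using j(t) = -3·exp(-t/2)/8 and substituting t = 2*log(3), we find j = -1/8.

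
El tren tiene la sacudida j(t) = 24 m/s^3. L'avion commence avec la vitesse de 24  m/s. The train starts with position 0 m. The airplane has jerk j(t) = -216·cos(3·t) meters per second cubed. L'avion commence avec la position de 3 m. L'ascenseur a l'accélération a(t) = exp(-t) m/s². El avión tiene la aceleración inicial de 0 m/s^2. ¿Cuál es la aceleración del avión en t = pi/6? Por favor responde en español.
Debemos encontrar la antiderivada de nuestra ecuación de la sacudida j(t) = -216·cos(3·t) 1 vez. Tomando ∫j(t)dt y aplicando a(0) = 0, encontramos a(t) = -72·sin(3·t). De la ecuación de la aceleración a(t) = -72·sin(3·t), sustituimos t = pi/6 para obtener a = -72.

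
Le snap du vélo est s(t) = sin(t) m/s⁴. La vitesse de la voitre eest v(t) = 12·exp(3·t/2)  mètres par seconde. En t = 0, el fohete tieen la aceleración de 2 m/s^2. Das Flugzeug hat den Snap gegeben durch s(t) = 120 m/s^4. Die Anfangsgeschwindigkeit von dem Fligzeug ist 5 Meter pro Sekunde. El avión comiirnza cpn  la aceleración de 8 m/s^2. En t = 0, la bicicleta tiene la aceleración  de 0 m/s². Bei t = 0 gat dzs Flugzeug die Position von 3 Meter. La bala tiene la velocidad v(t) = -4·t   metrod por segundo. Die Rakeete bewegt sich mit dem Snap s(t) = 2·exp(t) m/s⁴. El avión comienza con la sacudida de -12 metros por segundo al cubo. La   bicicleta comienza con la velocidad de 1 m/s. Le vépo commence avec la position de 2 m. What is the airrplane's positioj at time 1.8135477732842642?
To solve this, we need to take 4 antiderivatives of our snap equation s(t) = 120. Finding the integral of s(t) and using j(0) = -12: j(t) = 120·t - 12. The antiderivative of jerk, with a(0) = 8, gives acceleration: a(t) = 60·t^2 - 12·t + 8. Integrating acceleration and using the initial condition v(0) = 5, we get v(t) = 20·t^3 - 6·t^2 + 8·t + 5. The antiderivative of velocity is position. Using x(0) = 3, we get x(t) = 5·t^4 - 2·t^3 + 4·t^2 + 5·t + 3. From the given position equation x(t) = 5·t^4 - 2·t^3 + 4·t^2 + 5·t + 3, we substitute t = 1.8135477732842642 to get x = 67.3803472887127.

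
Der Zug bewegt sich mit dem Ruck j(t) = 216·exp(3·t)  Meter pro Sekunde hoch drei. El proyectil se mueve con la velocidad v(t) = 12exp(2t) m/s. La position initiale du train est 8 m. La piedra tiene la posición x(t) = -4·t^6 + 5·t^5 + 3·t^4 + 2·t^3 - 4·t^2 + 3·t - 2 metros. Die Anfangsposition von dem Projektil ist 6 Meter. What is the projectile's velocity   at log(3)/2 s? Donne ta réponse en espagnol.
Tenemos la velocidad v(t) = 12·exp(2·t). Sustituyendo t = log(3)/2: v(log(3)/2) = 36.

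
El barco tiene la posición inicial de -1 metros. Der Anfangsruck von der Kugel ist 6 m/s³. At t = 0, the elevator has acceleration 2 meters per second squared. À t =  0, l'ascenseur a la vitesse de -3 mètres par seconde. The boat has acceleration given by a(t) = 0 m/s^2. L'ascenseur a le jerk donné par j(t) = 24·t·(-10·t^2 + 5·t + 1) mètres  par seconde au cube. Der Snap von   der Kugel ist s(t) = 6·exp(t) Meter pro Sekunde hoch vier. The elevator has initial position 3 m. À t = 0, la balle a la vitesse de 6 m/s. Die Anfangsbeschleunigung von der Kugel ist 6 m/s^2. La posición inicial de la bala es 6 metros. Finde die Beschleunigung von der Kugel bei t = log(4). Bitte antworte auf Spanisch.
Necesitamos integrar nuestra ecuación del snap s(t) = 6·exp(t) 2 veces. La integral del snap es la sacudida. Usando j(0) = 6, obtenemos j(t) = 6·exp(t). La integral de la sacudida, con a(0) = 6, da la aceleración: a(t) = 6·exp(t). Tenemos la aceleración a(t) = 6·exp(t). Sustituyendo t = log(4): a(log(4)) = 24.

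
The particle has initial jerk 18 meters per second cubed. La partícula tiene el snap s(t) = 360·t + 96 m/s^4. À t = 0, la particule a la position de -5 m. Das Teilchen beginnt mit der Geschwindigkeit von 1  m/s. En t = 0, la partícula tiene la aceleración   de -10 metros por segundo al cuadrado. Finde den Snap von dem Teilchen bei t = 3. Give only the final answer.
Bei t = 3, s = 1176.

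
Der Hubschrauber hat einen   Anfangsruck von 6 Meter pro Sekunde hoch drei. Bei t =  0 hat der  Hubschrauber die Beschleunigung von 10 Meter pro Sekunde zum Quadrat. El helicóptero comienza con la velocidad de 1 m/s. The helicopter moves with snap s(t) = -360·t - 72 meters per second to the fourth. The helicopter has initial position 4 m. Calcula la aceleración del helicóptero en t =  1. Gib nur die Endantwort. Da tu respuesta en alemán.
Bei t = 1, a = -80.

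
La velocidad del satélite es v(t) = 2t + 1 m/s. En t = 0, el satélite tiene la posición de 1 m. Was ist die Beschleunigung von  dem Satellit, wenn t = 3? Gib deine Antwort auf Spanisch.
Partiendo de la velocidad v(t) = 2·t + 1, tomamos 1 derivada. Tomando d/dt de v(t), encontramos a(t) = 2. Usando a(t) = 2 y sustituyendo t = 3, encontramos a = 2.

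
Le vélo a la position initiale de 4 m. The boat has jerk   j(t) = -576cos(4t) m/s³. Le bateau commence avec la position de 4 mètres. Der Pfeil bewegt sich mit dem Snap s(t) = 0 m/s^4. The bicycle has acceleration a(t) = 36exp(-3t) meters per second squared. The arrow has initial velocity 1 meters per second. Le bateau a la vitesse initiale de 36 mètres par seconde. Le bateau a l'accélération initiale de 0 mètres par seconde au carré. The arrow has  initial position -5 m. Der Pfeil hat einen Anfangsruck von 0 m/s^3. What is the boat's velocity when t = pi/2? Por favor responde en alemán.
Wir müssen unsere Gleichung für den Ruck j(t) = -576·cos(4·t) 2-mal integrieren. Durch Integration von dem Ruck und Verwendung der Anfangsbedingung a(0) = 0, erhalten wir a(t) = -144·sin(4·t). Die Stammfunktion von der Beschleunigung ist die Geschwindigkeit. Mit v(0) = 36 erhalten wir v(t) = 36·cos(4·t). Wir haben die Geschwindigkeit v(t) = 36·cos(4·t). Durch Einsetzen von t = pi/2: v(pi/2) = 36.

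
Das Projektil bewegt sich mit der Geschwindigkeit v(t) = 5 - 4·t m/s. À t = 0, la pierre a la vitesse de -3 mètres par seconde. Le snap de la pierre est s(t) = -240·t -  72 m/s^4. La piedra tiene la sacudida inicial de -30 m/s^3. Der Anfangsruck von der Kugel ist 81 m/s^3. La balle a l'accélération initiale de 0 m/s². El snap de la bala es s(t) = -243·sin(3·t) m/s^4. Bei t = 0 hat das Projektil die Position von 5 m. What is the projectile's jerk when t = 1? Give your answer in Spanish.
Partiendo de la velocidad v(t) = 5 - 4·t, tomamos 2 derivadas. Tomando d/dt de v(t), encontramos a(t) = -4. La derivada de la aceleración da la sacudida: j(t) = 0. Tenemos la sacudida j(t) = 0. Sustituyendo t = 1: j(1) = 0.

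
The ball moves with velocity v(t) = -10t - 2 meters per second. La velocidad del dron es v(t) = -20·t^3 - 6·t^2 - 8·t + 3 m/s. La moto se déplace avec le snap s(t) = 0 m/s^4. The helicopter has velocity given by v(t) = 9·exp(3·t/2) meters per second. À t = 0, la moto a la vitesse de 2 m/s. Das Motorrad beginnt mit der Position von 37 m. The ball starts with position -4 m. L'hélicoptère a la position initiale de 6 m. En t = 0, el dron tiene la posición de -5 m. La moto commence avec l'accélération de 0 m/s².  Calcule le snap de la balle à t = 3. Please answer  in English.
We must differentiate our velocity equation v(t) = -10·t - 2 3 times. Differentiating velocity, we get acceleration: a(t) = -10. Differentiating acceleration, we get jerk: j(t) = 0. Differentiating jerk, we get snap: s(t) = 0. From the given snap equation s(t) = 0, we substitute t = 3 to get s = 0.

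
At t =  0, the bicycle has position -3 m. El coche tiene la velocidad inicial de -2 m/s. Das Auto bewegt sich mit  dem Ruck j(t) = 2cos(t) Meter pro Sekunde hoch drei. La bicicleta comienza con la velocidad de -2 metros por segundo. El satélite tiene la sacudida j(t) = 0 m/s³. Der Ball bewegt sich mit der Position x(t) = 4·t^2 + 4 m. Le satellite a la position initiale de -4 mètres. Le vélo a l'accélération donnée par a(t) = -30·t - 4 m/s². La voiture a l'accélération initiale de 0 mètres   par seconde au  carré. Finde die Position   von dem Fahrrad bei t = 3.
Ausgehend von der Beschleunigung a(t) = -30·t - 4, nehmen wir 2 Integrale. Mit ∫a(t)dt und Anwendung von v(0) = -2, finden wir v(t) = -15·t^2 - 4·t - 2. Durch Integration von der Geschwindigkeit und Verwendung der Anfangsbedingung x(0) = -3, erhalten wir x(t) = -5·t^3 - 2·t^2 - 2·t - 3. Mit x(t) = -5·t^3 - 2·t^2 - 2·t - 3 und Einsetzen von t = 3, finden wir x = -162.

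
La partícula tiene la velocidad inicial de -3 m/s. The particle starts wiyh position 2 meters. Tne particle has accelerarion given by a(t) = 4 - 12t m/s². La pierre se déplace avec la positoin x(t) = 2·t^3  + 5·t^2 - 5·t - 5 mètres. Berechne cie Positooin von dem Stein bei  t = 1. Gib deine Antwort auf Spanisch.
De la ecuación de la posición x(t) = 2·t^3 + 5·t^2 - 5·t - 5, sustituimos t = 1 para obtener x = -3.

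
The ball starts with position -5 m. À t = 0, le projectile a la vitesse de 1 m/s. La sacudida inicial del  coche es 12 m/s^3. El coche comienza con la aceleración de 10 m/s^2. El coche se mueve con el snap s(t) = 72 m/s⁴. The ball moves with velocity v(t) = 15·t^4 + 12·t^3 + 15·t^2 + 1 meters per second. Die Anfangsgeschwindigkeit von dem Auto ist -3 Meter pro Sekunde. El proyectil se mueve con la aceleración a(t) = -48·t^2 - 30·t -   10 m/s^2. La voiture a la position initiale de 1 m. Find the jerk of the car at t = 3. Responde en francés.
Pour résoudre ceci, nous devons prendre 1 primitive de notre équation du snap s(t) = 72. En prenant ∫s(t)dt et en appliquant j(0) = 12, nous trouvons j(t) = 72·t + 12. En utilisant j(t) = 72·t + 12 et en substituant t = 3, nous trouvons j = 228.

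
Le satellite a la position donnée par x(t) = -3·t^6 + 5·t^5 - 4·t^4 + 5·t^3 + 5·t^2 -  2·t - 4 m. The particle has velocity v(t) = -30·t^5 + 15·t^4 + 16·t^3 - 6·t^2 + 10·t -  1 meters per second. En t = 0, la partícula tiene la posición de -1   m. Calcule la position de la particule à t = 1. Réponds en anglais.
To solve this, we need to take 1 antiderivative of our velocity equation v(t) = -30·t^5 + 15·t^4 + 16·t^3 - 6·t^2 + 10·t - 1. The antiderivative of velocity is position. Using x(0) = -1, we get x(t) = -5·t^6 + 3·t^5 + 4·t^4 - 2·t^3 + 5·t^2 - t - 1. From the given position equation x(t) = -5·t^6 + 3·t^5 + 4·t^4 - 2·t^3 + 5·t^2 - t - 1, we substitute t = 1 to get x = 3.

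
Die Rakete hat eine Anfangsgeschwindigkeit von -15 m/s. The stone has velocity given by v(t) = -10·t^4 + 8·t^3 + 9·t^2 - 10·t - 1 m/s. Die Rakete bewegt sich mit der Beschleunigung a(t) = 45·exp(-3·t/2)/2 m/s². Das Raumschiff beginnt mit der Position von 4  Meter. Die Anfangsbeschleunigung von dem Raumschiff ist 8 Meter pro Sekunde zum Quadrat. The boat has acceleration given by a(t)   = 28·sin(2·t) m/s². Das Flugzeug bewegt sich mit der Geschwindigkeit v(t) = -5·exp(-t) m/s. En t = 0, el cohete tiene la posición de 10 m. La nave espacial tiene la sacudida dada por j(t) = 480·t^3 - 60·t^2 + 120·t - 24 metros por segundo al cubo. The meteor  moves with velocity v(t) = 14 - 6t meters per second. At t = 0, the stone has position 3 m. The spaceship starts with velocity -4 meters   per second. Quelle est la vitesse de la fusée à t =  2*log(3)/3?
Nous devons intégrer notre équation de l'accélération a(t) = 45·exp(-3·t/2)/2 1 fois. La primitive de l'accélération, avec v(0) = -15, donne la vitesse: v(t) = -15·exp(-3·t/2). En utilisant v(t) = -15·exp(-3·t/2) et en substituant t = 2*log(3)/3, nous trouvons v = -5.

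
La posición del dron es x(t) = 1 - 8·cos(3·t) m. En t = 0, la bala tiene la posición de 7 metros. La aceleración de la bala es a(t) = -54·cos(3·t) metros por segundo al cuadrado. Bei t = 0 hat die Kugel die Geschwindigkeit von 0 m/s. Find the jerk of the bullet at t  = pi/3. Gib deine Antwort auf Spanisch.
Debemos derivar nuestra ecuación de la aceleración a(t) = -54·cos(3·t) 1 vez. Derivando la aceleración, obtenemos la sacudida: j(t) = 162·sin(3·t). Usando j(t) = 162·sin(3·t) y sustituyendo t = pi/3, encontramos j = 0.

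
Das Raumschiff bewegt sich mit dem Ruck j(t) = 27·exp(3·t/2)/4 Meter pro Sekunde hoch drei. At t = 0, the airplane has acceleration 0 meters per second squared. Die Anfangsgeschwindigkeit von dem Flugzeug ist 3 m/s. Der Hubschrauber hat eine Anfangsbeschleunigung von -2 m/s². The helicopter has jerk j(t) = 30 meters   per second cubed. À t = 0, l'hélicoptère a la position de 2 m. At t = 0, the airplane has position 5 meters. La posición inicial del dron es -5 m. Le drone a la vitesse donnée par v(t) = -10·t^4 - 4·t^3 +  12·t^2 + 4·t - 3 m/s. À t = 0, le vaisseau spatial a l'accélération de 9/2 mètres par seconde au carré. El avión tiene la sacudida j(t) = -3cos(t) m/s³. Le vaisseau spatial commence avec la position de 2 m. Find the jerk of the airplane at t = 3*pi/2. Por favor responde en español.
Usando j(t) = -3·cos(t) y sustituyendo t = 3*pi/2, encontramos j = 0.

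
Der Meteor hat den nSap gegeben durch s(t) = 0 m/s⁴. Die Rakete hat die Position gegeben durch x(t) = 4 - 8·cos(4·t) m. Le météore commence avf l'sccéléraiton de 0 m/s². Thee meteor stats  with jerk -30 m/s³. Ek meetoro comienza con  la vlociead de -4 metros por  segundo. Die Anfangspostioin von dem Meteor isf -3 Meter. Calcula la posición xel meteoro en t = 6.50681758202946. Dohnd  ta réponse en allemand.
Wir müssen die Stammfunktion unserer Gleichung für den Snap s(t) = 0 4-mal finden. Die Stammfunktion von dem Snap, mit j(0) = -30, ergibt den Ruck: j(t) = -30. Die Stammfunktion von dem Ruck ist die Beschleunigung. Mit a(0) = 0 erhalten wir a(t) = -30·t. Mit ∫a(t)dt und Anwendung von v(0) = -4, finden wir v(t) = -15·t^2 - 4. Mit ∫v(t)dt und Anwendung von x(0) = -3, finden wir x(t) = -5·t^3 - 4·t - 3. Wir haben die Position x(t) = -5·t^3 - 4·t - 3. Durch Einsetzen von t = 6.50681758202946: x(6.50681758202946) = -1406.47744626759.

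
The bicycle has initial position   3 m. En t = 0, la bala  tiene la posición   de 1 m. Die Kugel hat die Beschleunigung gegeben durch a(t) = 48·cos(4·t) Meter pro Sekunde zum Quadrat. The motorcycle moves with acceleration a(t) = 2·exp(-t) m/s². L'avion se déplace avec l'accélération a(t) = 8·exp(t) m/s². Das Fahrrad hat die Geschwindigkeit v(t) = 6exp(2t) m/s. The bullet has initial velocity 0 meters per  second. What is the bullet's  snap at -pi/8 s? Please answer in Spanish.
Partiendo de la aceleración a(t) = 48·cos(4·t), tomamos 2 derivadas. Derivando la aceleración, obtenemos la sacudida: j(t) = -192·sin(4·t). Derivando la sacudida, obtenemos el snap: s(t) = -768·cos(4·t). Usando s(t) = -768·cos(4·t) y sustituyendo t = -pi/8, encontramos s = 0.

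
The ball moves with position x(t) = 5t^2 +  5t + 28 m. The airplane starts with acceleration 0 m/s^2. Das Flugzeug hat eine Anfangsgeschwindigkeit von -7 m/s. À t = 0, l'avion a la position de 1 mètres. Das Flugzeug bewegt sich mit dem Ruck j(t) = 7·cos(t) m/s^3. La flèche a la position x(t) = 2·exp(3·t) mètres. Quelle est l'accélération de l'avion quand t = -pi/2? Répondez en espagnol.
Debemos encontrar la antiderivada de nuestra ecuación de la sacudida j(t) = 7·cos(t) 1 vez. La integral de la sacudida, con a(0) = 0, da la aceleración: a(t) = 7·sin(t). De la ecuación de la aceleración a(t) = 7·sin(t), sustituimos t = -pi/2 para obtener a = -7.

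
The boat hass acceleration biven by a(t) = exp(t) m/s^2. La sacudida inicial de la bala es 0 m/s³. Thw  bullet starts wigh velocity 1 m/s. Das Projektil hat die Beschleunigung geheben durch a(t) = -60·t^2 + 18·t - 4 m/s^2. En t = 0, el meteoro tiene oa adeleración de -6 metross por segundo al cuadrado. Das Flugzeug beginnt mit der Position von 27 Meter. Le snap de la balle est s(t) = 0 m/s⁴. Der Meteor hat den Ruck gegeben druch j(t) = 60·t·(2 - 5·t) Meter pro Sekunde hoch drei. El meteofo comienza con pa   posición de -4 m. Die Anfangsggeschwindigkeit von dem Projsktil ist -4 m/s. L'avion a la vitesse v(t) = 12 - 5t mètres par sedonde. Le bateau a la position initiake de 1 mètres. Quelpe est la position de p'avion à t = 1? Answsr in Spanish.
Debemos encontrar la antiderivada de nuestra ecuación de la velocidad v(t) = 12 - 5·t 1 vez. Tomando ∫v(t)dt y aplicando x(0) = 27, encontramos x(t) = -5·t^2/2 + 12·t + 27. De la ecuación de la posición x(t) = -5·t^2/2 + 12·t + 27, sustituimos t = 1 para obtener x = 73/2.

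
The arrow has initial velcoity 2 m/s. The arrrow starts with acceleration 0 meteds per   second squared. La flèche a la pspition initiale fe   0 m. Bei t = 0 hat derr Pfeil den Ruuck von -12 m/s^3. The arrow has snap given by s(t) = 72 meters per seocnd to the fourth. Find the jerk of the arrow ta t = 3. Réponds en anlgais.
To find the answer, we compute 1 antiderivative of s(t) = 72. Taking ∫s(t)dt and applying j(0) = -12, we find j(t) = 72·t - 12. We have jerk j(t) = 72·t - 12. Substituting t = 3: j(3) = 204.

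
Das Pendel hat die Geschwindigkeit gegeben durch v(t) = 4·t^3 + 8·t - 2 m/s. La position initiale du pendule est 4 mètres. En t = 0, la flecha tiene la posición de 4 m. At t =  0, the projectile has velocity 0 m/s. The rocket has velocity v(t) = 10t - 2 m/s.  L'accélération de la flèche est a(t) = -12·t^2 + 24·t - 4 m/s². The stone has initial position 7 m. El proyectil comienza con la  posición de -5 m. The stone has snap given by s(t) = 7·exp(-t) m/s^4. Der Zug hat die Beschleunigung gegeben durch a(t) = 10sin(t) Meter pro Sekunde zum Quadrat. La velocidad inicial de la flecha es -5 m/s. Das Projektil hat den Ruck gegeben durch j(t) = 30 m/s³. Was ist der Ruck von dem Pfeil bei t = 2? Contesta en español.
Partiendo de la aceleración a(t) = -12·t^2 + 24·t - 4, tomamos 1 derivada. Derivando la aceleración, obtenemos la sacudida: j(t) = 24 - 24·t. De la ecuación de la sacudida j(t) = 24 - 24·t, sustituimos t = 2 para obtener j = -24.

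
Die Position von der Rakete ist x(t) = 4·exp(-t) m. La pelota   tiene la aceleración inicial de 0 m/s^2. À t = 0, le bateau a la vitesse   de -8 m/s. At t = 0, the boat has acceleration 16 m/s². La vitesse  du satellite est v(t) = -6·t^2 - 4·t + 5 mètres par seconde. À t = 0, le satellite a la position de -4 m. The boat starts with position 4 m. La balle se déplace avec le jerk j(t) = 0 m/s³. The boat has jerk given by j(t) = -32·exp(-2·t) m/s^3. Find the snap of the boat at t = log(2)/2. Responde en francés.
Nous devons dériver notre équation du jerk j(t) = -32·exp(-2·t) 1 fois. La dérivée du jerk donne le snap: s(t) = 64·exp(-2·t). En utilisant s(t) = 64·exp(-2·t) et en substituant t = log(2)/2, nous trouvons s = 32.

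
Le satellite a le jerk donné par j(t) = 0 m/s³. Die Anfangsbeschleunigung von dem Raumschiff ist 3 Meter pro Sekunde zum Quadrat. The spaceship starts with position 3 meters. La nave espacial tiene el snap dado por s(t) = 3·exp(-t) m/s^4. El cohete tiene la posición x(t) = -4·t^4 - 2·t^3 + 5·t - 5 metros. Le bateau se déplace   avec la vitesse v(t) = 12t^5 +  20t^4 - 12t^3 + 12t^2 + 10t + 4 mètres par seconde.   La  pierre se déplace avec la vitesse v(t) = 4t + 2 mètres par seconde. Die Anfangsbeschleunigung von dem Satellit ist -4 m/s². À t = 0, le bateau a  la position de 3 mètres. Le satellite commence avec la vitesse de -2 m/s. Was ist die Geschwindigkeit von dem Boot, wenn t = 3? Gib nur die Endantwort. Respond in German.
Die Geschwindigkeit bei t = 3 ist v = 4354.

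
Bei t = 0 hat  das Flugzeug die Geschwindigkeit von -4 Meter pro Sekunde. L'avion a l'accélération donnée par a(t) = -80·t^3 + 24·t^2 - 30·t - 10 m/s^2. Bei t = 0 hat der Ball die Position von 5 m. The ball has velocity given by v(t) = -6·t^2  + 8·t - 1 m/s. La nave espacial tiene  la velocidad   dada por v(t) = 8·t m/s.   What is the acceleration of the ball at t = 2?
Starting from velocity v(t) = -6·t^2 + 8·t - 1, we take 1 derivative. Taking d/dt of v(t), we find a(t) = 8 - 12·t. From the given acceleration equation a(t) = 8 - 12·t, we substitute t = 2 to get a = -16.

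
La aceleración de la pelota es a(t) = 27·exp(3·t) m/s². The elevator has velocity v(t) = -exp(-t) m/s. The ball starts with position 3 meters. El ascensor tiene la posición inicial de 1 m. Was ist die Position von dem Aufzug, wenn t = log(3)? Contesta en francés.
Pour résoudre ceci, nous devons prendre 1 intégrale de notre équation de la vitesse v(t) = -exp(-t). En intégrant la vitesse et en utilisant la condition initiale x(0) = 1, nous obtenons x(t) = exp(-t). En utilisant x(t) = exp(-t) et en substituant t = log(3), nous trouvons x = 1/3.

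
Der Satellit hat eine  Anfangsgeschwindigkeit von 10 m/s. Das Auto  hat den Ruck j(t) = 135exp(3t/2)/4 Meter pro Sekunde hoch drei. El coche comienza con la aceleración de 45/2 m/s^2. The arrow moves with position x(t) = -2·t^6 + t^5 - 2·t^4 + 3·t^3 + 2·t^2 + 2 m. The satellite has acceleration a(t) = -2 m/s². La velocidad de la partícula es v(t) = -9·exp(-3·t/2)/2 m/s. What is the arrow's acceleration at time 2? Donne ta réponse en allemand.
Um dies zu lösen, müssen wir 2 Ableitungen unserer Gleichung für die Position x(t) = -2·t^6 + t^5 - 2·t^4 + 3·t^3 + 2·t^2 + 2 nehmen. Mit d/dt von x(t) finden wir v(t) = -12·t^5 + 5·t^4 - 8·t^3 + 9·t^2 + 4·t. Durch Ableiten von der Geschwindigkeit erhalten wir die Beschleunigung: a(t) = -60·t^4 + 20·t^3 - 24·t^2 + 18·t + 4. Mit a(t) = -60·t^4 + 20·t^3 - 24·t^2 + 18·t + 4 und Einsetzen von t = 2, finden wir a = -856.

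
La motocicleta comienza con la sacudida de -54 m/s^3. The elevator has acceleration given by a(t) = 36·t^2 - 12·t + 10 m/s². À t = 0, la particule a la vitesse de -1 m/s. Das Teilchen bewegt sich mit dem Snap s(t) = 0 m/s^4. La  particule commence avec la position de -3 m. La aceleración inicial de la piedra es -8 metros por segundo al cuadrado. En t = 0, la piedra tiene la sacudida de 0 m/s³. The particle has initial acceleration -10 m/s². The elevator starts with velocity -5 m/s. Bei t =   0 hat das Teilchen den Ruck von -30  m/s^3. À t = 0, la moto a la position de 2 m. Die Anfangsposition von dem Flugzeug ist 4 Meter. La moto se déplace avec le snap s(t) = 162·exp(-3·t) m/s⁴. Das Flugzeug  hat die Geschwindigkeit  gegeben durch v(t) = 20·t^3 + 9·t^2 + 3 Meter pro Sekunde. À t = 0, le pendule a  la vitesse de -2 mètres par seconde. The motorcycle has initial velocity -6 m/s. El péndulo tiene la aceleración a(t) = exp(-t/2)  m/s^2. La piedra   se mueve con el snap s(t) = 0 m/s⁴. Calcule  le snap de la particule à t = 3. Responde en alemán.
Wir haben den Snap s(t) = 0. Durch Einsetzen von t = 3: s(3) = 0.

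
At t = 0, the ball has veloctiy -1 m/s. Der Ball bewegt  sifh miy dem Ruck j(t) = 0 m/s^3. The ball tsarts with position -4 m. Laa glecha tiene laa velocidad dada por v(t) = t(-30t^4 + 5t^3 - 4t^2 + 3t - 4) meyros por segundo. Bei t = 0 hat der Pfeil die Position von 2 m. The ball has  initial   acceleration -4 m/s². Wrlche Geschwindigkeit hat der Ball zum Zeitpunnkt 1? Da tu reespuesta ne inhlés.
We need to integrate our jerk equation j(t) = 0 2 times. Finding the antiderivative of j(t) and using a(0) = -4: a(t) = -4. The antiderivative of acceleration, with v(0) = -1, gives velocity: v(t) = -4·t - 1. We have velocity v(t) = -4·t - 1. Substituting t = 1: v(1) = -5.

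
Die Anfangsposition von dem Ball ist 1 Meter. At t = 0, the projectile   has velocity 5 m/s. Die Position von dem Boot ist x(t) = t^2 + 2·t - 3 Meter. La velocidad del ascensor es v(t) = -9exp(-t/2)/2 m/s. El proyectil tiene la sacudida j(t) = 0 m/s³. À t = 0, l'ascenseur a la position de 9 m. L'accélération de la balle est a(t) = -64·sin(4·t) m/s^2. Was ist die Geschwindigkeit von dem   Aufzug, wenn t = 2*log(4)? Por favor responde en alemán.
Wir haben die Geschwindigkeit v(t) = -9·exp(-t/2)/2. Durch Einsetzen von t = 2*log(4): v(2*log(4)) = -9/8.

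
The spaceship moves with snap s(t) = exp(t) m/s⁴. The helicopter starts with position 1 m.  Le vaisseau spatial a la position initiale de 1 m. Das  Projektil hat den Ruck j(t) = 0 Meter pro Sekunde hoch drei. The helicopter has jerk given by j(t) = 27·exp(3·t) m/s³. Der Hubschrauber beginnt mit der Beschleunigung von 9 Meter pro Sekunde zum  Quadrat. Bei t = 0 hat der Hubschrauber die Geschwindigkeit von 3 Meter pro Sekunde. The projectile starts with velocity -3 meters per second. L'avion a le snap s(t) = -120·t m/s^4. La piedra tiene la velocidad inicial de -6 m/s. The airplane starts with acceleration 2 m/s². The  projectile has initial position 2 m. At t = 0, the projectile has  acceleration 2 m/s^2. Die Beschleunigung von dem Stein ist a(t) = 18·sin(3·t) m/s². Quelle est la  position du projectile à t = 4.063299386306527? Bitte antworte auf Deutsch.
Wir müssen unsere Gleichung für den Ruck j(t) = 0 3-mal integrieren. Das Integral von dem Ruck ist die Beschleunigung. Mit a(0) = 2 erhalten wir a(t) = 2. Das Integral von der Beschleunigung ist die Geschwindigkeit. Mit v(0) = -3 erhalten wir v(t) = 2·t - 3. Mit ∫v(t)dt und Anwendung von x(0) = 2, finden wir x(t) = t^2 - 3·t + 2. Wir haben die Position x(t) = t^2 - 3·t + 2. Durch Einsetzen von t = 4.063299386306527: x(4.063299386306527) = 6.32050374383942.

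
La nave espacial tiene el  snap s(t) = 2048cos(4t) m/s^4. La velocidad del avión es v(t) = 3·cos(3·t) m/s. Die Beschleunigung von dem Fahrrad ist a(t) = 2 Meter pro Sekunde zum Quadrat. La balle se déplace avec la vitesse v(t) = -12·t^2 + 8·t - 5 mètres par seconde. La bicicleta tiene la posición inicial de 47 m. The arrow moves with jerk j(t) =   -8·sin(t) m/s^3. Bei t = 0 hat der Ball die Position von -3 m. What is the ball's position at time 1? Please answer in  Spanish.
Partiendo de la velocidad v(t) = -12·t^2 + 8·t - 5, tomamos 1 integral. Tomando ∫v(t)dt y aplicando x(0) = -3, encontramos x(t) = -4·t^3 + 4·t^2 - 5·t - 3. Tenemos la posición x(t) = -4·t^3 + 4·t^2 - 5·t - 3. Sustituyendo t = 1: x(1) = -8.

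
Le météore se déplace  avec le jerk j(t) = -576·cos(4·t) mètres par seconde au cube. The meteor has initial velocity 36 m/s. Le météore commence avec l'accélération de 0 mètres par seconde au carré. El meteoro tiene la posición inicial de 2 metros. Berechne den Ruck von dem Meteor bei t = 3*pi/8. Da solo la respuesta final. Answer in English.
The answer is 0.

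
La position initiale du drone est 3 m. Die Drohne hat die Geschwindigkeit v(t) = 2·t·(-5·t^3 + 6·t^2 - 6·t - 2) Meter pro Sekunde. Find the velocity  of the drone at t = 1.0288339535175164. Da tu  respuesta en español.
De la ecuación de la velocidad v(t) = 2·t·(-5·t^3 + 6·t^2 - 6·t - 2), sustituimos t = 1.0288339535175164 para obtener v = -14.9532949411325.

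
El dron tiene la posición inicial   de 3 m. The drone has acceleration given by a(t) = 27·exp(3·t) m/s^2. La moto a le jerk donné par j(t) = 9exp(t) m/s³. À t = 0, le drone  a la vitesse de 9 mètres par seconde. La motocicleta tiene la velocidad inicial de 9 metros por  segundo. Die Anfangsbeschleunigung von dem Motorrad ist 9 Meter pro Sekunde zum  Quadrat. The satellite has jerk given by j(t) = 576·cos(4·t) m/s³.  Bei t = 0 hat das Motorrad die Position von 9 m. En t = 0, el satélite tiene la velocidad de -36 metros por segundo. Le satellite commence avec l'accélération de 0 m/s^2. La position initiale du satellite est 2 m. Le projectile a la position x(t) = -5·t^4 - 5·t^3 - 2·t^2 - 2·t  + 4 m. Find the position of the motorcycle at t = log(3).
To solve this, we need to take 3 antiderivatives of our jerk equation j(t) = 9·exp(t). The integral of jerk is acceleration. Using a(0) = 9, we get a(t) = 9·exp(t). The antiderivative of acceleration is velocity. Using v(0) = 9, we get v(t) = 9·exp(t). Finding the antiderivative of v(t) and using x(0) = 9: x(t) = 9·exp(t). Using x(t) = 9·exp(t) and substituting t = log(3), we find x = 27.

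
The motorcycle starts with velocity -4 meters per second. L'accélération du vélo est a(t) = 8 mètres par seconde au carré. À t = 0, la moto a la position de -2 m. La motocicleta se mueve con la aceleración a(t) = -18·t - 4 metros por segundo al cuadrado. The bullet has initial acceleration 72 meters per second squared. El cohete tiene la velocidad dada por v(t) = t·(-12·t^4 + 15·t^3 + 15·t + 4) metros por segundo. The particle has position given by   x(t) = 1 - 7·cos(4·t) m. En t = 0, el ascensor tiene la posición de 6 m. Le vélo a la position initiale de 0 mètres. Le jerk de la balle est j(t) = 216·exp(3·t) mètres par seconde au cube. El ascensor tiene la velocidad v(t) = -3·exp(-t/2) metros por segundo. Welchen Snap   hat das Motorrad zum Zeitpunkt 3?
Wir müssen unsere Gleichung für die Beschleunigung a(t) = -18·t - 4 2-mal ableiten. Durch Ableiten von der Beschleunigung erhalten wir den Ruck: j(t) = -18. Durch Ableiten von dem Ruck erhalten wir den Snap: s(t) = 0. Mit s(t) = 0 und Einsetzen von t = 3, finden wir s = 0.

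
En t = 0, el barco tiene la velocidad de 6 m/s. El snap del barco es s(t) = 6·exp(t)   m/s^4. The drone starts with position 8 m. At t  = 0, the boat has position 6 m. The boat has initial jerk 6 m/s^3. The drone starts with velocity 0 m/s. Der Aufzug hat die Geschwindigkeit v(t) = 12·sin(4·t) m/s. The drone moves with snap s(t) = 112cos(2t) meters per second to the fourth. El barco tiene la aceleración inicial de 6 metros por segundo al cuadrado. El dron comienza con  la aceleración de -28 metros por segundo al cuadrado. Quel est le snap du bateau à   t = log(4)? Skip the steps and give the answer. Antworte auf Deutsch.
Der Snap bei t = log(4) ist s = 24.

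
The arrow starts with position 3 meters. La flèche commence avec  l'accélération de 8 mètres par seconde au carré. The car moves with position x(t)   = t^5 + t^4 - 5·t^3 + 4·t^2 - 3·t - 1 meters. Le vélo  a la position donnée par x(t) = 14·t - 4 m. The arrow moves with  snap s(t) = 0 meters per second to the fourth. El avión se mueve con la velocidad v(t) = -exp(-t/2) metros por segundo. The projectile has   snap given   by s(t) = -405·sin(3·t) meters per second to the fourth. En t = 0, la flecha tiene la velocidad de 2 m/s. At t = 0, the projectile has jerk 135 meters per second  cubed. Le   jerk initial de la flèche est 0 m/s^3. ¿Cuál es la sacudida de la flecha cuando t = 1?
Partiendo del snap s(t) = 0, tomamos 1 integral. La antiderivada del snap es la sacudida. Usando j(0) = 0, obtenemos j(t) = 0. Usando j(t) = 0 y sustituyendo t = 1, encontramos j = 0.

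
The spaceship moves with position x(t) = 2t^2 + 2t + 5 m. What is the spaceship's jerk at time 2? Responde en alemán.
Ausgehend von der Position x(t) = 2·t^2 + 2·t + 5, nehmen wir 3 Ableitungen. Mit d/dt von x(t) finden wir v(t) = 4·t + 2. Durch Ableiten von der Geschwindigkeit erhalten wir die Beschleunigung: a(t) = 4. Die Ableitung von der Beschleunigung ergibt den Ruck: j(t) = 0. Mit j(t) = 0 und Einsetzen von t = 2, finden wir j = 0.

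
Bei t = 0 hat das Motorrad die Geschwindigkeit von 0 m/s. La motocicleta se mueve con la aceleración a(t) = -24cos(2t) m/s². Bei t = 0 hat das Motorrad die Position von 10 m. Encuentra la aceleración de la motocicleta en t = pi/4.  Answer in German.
Mit a(t) = -24·cos(2·t) und Einsetzen von t = pi/4, finden wir a = 0.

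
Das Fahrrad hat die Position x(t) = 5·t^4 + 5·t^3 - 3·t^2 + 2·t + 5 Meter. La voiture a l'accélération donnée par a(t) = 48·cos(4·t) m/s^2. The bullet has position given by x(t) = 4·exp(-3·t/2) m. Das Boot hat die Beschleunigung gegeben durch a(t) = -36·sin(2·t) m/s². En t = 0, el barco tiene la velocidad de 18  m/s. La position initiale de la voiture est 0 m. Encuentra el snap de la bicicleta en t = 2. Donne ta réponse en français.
Pour résoudre ceci, nous devons prendre 4 dérivées de notre équation de la position x(t) = 5·t^4 + 5·t^3 - 3·t^2 + 2·t + 5. En prenant d/dt de x(t), nous trouvons v(t) = 20·t^3 + 15·t^2 - 6·t + 2. En prenant d/dt de v(t), nous trouvons a(t) = 60·t^2 + 30·t - 6. En prenant d/dt de a(t), nous trouvons j(t) = 120·t + 30. En prenant d/dt de j(t), nous trouvons s(t) = 120. Nous avons le snap s(t) = 120. En substituant t = 2: s(2) = 120.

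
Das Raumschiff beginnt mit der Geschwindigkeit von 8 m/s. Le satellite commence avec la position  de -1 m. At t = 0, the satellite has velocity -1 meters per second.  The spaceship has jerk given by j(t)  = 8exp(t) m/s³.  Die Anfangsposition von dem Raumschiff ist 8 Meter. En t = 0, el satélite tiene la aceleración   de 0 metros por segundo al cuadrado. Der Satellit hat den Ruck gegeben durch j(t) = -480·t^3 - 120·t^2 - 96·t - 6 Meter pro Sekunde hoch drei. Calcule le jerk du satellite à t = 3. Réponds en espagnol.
Tenemos la sacudida j(t) = -480·t^3 - 120·t^2 - 96·t - 6. Sustituyendo t = 3: j(3) = -14334.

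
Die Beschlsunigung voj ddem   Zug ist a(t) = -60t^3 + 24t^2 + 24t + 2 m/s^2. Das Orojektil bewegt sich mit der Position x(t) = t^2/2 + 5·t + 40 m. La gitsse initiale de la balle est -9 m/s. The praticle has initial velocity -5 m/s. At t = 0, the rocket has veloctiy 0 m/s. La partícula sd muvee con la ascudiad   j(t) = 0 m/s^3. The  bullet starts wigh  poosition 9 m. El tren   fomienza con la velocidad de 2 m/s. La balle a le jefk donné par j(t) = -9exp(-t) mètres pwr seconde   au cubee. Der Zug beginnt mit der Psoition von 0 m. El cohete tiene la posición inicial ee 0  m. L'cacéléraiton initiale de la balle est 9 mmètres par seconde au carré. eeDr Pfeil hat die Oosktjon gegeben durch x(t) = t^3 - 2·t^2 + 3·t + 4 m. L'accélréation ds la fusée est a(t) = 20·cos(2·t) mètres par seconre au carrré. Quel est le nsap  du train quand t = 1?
Pour résoudre ceci, nous devons prendre 2 dérivées de notre équation de l'accélération a(t) = -60·t^3 + 24·t^2 + 24·t + 2. En dérivant l'accélération, nous obtenons le jerk: j(t) = -180·t^2 + 48·t + 24. La dérivée du jerk donne le snap: s(t) = 48 - 360·t. De l'équation du snap s(t) = 48 - 360·t, nous substituons t = 1 pour obtenir s = -312.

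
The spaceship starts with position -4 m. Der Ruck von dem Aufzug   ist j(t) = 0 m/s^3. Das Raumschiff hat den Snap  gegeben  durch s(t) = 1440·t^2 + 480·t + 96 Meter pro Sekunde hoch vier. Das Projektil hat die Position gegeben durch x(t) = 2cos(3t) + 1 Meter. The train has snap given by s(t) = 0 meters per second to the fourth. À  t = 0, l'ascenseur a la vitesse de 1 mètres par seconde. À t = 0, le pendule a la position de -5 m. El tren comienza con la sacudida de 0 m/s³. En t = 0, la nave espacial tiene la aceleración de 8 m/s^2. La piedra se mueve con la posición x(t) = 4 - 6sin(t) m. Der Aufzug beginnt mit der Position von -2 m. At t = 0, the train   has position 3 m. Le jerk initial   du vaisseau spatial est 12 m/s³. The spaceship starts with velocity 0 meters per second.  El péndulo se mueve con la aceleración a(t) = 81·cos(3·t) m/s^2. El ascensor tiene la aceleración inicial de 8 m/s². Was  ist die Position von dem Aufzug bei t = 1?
Um dies zu lösen, müssen wir 3 Integrale unserer Gleichung für den Ruck j(t) = 0 finden. Das Integral von dem Ruck ist die Beschleunigung. Mit a(0) = 8 erhalten wir a(t) = 8. Mit ∫a(t)dt und Anwendung von v(0) = 1, finden wir v(t) = 8·t + 1. Mit ∫v(t)dt und Anwendung von x(0) = -2, finden wir x(t) = 4·t^2 + t - 2. Wir haben die Position x(t) = 4·t^2 + t - 2. Durch Einsetzen von t = 1: x(1) = 3.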